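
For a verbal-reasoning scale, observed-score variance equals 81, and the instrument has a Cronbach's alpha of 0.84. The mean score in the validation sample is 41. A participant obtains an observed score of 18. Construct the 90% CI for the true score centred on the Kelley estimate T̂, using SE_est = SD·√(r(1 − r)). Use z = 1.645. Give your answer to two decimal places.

SD = √81 = 9.0000
T̂ = r·X + (1 − r)·M = 0.8400·18 + 0.1600·41 = 15.1200 + 6.5600 ≈ 21.6800
SE_est = 9.0000·√(0.8400·0.1600) ≈ 3.2995
90% CI: 21.6800 ± 5.4276 ≈ (16.2524, 27.1076)

[16.25, 27.11]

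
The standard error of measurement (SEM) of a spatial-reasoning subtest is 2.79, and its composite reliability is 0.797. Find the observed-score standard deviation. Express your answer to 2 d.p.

6.19

σ = SEM·(1 − r)^(−1/2) ≈ 2.79*2.2195 ≈ 6.1924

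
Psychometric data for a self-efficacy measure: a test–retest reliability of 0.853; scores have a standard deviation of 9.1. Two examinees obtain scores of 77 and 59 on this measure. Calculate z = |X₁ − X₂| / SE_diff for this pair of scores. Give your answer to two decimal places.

SEM = 9.10000·√(1 − 0.85300) ≈ 3.48899
Standard error of the difference = 3.48899·√2 ≈ 4.93418
z = |77 − 59| / 4.93418 = 18 / 4.93418 ≈ 3.64802

3.65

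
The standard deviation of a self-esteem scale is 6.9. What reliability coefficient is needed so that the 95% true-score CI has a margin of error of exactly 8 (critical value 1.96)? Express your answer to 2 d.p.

Required SEM = 8 / 1.96 ≈ 4.0816
r = 1 − (4.0816/6.9)² ≈ 1 − 0.3499 ≈ 0.6501

0.65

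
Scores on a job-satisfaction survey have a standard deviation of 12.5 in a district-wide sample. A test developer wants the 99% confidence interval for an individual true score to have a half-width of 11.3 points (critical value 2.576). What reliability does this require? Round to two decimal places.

0.88

Required SEM = 11.3 / 2.576 ≈ 4.38665
r = 1 − (SEM / SD)² = 1 − (4.38665 / 12.5)² ≈ 1 − 0.12315 ≈ 0.87685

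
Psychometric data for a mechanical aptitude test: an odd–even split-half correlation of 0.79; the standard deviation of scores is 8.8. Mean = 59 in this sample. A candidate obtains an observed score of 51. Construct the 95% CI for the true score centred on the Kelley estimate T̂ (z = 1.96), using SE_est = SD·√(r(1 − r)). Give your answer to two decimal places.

Spearman-Brown: r = 2(0.79) / (1 + 0.79) = 1.580 / 1.790 ≈ 0.883
T̂ = 0.883(51) + 0.117(59) ≈ 51.939
SE_est = SD × √(r(1 − r)) = 8.800 × √0.104 ≈ 8.800 × 0.322 ≈ 2.832
CI = 51.939 ± 1.96 × 2.832 → [46.388, 57.489]

[46.39, 57.49]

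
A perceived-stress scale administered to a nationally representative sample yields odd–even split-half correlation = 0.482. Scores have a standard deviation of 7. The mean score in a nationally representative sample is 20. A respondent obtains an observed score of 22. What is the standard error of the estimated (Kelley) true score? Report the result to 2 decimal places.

3.34

r_full = 2·0.482 / (1 + 0.482) ≈ 0.65047
SE_est = 7.00000×√(0.65047×0.34953) ≈ 3.33775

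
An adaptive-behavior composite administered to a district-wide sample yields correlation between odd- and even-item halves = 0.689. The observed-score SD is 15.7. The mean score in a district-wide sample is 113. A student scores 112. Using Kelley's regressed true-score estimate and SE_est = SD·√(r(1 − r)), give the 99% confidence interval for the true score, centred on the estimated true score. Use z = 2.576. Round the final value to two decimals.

[96.51, 127.86]

r_full = 2·0.689 / (1 + 0.689) ≈ 0.816
Estimated true score = 0.816×112 + (1 − 0.816)×113 ≈ 112.184
SE_est = 15.700×√(0.816×0.184) ≈ 6.085
99% CI: 112.184 ± 15.675 ≈ (96.509, 127.860)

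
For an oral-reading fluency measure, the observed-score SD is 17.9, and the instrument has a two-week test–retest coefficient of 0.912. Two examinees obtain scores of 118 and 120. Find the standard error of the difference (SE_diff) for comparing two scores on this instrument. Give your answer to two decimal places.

7.51

SEM = 17.9000×√(1 − 0.9120) ≈ 5.3100
SE_diff = SEM × √2 ≈ 5.3100 × 1.4142 ≈ 7.5095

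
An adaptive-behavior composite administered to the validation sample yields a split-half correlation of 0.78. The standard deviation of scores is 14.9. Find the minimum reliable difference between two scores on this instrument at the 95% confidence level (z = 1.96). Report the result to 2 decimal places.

Full-length reliability (Spearman-Brown) = 2(0.78)/(1+0.78) ≈ 0.876
SEM = 14.900·√(1 − 0.876) ≈ 5.238
Standard error of the difference = 5.238·√2 ≈ 7.408
Minimum reliable difference = 1.96 · SE_diff ≈ 1.96 · 7.408 ≈ 14.520

14.52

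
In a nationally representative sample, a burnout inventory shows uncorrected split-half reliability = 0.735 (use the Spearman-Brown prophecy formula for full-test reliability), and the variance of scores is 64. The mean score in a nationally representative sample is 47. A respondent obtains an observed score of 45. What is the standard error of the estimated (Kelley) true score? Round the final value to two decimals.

2.88

SD = √64 = 8.000
Spearman-Brown: r = 2(0.735) / (1 + 0.735) = 1.470 / 1.735 ≈ 0.847
SE_est = SD * √(r(1 − r)) = 8.000 * √0.129 ≈ 8.000 * 0.360 ≈ 2.878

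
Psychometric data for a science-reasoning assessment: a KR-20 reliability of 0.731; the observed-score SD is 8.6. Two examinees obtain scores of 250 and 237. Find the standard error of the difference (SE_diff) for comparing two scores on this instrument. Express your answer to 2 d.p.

6.31

SEM = 8.600 · √(1 − 0.731) = 8.600 · √0.269 ≃ 8.600 · 0.519 ≃ 4.460
SE_diff = √2 · SEM ≃ 6.308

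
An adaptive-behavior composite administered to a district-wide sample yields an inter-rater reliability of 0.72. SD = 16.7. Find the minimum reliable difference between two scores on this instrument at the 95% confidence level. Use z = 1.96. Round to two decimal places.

SEM = 16.700 · √(1 − 0.720) = 16.700 · √0.280 ≈ 16.700 · 0.529 ≈ 8.837
SE_diff = SEM · √2 ≈ 8.837 · 1.414 ≈ 12.497
Minimum reliable difference = 1.96 · SE_diff ≈ 1.96 · 12.497 ≈ 24.494

24.49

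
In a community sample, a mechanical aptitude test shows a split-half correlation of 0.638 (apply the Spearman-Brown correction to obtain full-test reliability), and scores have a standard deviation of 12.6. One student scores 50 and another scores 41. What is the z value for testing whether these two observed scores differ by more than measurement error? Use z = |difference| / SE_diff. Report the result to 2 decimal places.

Full-length reliability (Spearman-Brown) = 2(0.638)/(1+0.638) ≃ 0.7790
The standard error of measurement is 12.6000*√(1 − 0.7790) ≃ 12.6000*0.4701 ≃ 5.9234.
SE_diff = SEM * √2 ≃ 5.9234 * 1.4142 ≃ 8.3769
z = |50 − 41| / 8.3769 = 9 / 8.3769 ≃ 1.0744

1.07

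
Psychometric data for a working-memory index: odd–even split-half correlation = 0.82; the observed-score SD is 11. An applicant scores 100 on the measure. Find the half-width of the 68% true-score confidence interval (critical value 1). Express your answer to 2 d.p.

3.46

r_full = 2·0.82 / (1 + 0.82) ≈ 0.90110
The standard error of measurement is 11.00000×√(1 − 0.90110) ≈ 11.00000×0.31449 ≈ 3.45934.
1 × SEM ≈ 3.45934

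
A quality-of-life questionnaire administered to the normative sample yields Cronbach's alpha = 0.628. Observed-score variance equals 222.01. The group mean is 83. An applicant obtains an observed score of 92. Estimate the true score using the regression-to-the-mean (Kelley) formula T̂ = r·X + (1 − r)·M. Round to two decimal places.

T̂ = 0.628(92) + 0.372(83) ≃ 88.652

88.65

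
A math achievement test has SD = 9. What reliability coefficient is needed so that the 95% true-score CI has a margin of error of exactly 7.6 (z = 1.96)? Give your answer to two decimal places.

0.81

Required SEM = 7.6 / 1.96 ≈ 3.8776
r = 1 − (3.8776/9)² ≈ 1 − 0.1856 ≈ 0.8144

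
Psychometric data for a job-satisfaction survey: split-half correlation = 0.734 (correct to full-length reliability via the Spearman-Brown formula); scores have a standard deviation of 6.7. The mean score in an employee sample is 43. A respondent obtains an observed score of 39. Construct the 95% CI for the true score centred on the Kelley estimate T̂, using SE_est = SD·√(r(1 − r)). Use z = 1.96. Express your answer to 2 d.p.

Spearman-Brown: r = 2(0.734) / (1 + 0.734) = 1.468 / 1.734 ≃ 0.847
Estimated true score = 0.847*39 + (1 − 0.847)*43 ≃ 39.614
SE_est = 6.700·√[r(1 − r)] ≃ 2.415
CI = 39.614 ± 1.96 * 2.415 → [34.881, 44.346]

[34.88, 44.35]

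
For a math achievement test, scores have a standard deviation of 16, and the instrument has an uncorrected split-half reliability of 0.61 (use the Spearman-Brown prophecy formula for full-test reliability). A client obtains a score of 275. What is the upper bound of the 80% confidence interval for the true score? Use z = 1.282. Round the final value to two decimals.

285.10

r_full = 2·0.61 / (1 + 0.61) ≈ 0.7578
The standard error of measurement is 16.0000×√(1 − 0.7578) ≈ 16.0000×0.4922 ≈ 7.8748.
Half-width = 1.282×7.8748 ≈ 10.0955
Upper limit = 275 + 10.0955 ≈ 285.0955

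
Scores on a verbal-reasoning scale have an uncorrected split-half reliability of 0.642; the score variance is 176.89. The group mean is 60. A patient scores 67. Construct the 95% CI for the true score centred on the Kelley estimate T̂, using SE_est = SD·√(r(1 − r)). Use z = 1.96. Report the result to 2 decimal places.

SD = √176.89 ≈ 13.3000
Full-length reliability (Spearman-Brown) = 2(0.642)/(1+0.642) ≈ 0.7820
T̂ = r·X + (1 − r)·M = 0.7820·67 + 0.2180·60 ≈ 52.3922 + 13.0816 ≈ 65.4738
SE_est = SD · √(r(1 − r)) = 13.3000 · √0.1705 ≈ 13.3000 · 0.4129 ≈ 5.4916
CI = 65.4738 ± 1.96 · 5.4916 → [54.7102, 76.2374]

[54.71, 76.24]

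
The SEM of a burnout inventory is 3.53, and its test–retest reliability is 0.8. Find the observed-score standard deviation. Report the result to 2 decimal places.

7.89

SD = 3.53 / √(1 − 0.8) ≈ 7.893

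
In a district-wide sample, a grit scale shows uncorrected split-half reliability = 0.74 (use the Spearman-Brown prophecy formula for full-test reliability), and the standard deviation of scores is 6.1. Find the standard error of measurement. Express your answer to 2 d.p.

2.36

Full-length reliability (Spearman-Brown) = 2(0.74)/(1+0.74) ≈ 0.851
SEM = 6.100 * √(1 − 0.851) = 6.100 * √0.149 ≈ 6.100 * 0.387 ≈ 2.358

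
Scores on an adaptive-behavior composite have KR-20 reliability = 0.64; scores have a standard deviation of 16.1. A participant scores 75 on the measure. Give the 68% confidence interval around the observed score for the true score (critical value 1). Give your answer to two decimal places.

The standard error of measurement is 16.100×√(1 − 0.640) ≈ 16.100×0.600 ≈ 9.660.
Half-width = 1×9.660 ≈ 9.660
68% CI: 75 ± 9.660 = [65.340, 84.660]

[65.34, 84.66]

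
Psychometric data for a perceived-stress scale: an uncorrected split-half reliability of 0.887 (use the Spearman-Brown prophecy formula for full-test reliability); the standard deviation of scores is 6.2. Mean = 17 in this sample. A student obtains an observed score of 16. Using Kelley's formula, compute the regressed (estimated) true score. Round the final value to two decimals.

16.06

Spearman-Brown: r = 2(0.887) / (1 + 0.887) = 1.774 / 1.887 ≃ 0.940
Estimated true score = 0.940·16 + (1 − 0.940)·17 ≃ 16.060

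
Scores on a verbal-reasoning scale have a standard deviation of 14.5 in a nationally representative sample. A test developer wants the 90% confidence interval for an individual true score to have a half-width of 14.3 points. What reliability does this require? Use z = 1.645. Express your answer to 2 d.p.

0.64

SEM needed = half-width / z = 14.3/1.645 ≈ 8.693
r = 1 − (SEM / SD)² = 1 − (8.693 / 14.5)² ≈ 1 − 0.359 ≈ 0.641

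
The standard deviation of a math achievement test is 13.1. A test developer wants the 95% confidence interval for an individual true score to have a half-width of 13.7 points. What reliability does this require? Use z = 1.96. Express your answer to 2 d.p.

Required SEM = 13.7 / 1.96 ≃ 6.990
r = 1 − (6.990/13.1)² ≃ 1 − 0.285 ≃ 0.715

0.72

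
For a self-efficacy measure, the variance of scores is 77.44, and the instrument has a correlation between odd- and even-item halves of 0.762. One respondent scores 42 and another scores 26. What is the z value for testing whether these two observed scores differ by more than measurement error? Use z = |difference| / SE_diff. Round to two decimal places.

SD = √77.44 = 8.800
Full-length reliability (Spearman-Brown) = 2(0.762)/(1+0.762) ≈ 0.865
SEM = 8.800×√(1 − 0.865) ≈ 3.234
Standard error of the difference = 3.234·√2 ≈ 4.574
z = |42 − 26| / 4.574 = 16 / 4.574 ≈ 3.498

3.50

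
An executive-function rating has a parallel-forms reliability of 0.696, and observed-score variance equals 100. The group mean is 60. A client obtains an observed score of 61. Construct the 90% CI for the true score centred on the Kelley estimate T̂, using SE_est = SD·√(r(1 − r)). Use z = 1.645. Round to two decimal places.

[53.13, 68.26]

SD = √100 = 10.000
T̂ = 0.696(61) + 0.304(60) ≈ 60.696
SE_est = 10.000*√(0.696*0.304) ≈ 4.600
CI = 60.696 ± 1.645 * 4.600 → [53.129, 68.263]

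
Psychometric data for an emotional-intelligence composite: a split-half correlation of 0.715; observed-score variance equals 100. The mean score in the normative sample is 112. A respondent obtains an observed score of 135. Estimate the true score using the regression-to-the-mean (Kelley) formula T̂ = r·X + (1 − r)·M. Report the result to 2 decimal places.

131.18

r_full = 2·0.715 / (1 + 0.715) ≈ 0.834
T̂ = r·X + (1 − r)·M = 0.834·135 + 0.166·112 ≈ 112.566 + 18.612 ≈ 131.178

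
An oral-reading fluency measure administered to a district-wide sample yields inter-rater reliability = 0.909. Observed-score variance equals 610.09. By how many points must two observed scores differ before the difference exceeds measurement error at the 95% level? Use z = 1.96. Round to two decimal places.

SD = √610.09 ≈ 24.700
SEM = 24.700×√(1 − 0.909) ≈ 7.451
SE_diff = √2 × SEM ≈ 10.537
Minimum reliable difference = 1.96 × SE_diff ≈ 1.96 × 10.537 ≈ 20.653

20.65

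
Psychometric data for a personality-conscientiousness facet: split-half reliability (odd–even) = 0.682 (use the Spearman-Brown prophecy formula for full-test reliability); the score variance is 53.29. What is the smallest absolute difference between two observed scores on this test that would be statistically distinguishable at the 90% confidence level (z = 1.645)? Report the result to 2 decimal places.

σ = 53.29^(1/2) = 7.3000
Spearman-Brown: r = 2(0.682) / (1 + 0.682) = 1.3640 / 1.6820 ≈ 0.8109
SEM = 7.3000 * √(1 − 0.8109) = 7.3000 * √0.1891 ≈ 7.3000 * 0.4348 ≈ 3.1741
SE_diff = SEM * √2 ≈ 3.1741 * 1.4142 ≈ 4.4889
Smallest detectable difference = 1.645*4.4889 ≈ 7.3842

7.38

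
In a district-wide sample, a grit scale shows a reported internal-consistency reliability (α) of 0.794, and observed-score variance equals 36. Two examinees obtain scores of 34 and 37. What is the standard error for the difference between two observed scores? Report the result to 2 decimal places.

SD = √36 ≃ 6.000
SEM = 6.000 * √(1 − 0.794) = 6.000 * √0.206 ≃ 6.000 * 0.454 ≃ 2.723
SE_diff = √2 * SEM ≃ 3.851

3.85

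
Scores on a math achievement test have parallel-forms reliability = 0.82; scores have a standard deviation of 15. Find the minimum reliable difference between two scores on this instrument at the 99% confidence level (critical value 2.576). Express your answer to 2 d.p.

23.18

SEM = 15.0000 * √(1 − 0.8200) = 15.0000 * √0.1800 ≈ 15.0000 * 0.4243 ≈ 6.3640
SE_diff = SEM * √2 ≈ 6.3640 * 1.4142 ≈ 9.0000
Smallest detectable difference = 2.576*9.0000 ≈ 23.1840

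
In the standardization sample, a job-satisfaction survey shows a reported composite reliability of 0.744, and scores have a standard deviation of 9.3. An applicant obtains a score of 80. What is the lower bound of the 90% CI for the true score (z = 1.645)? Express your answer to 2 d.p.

SEM = 9.3000*√(1 − 0.7440) ≈ 4.7055
Margin = 1.645 * 4.7055 ≈ 7.7405
Lower limit = 80 − 7.7405 ≈ 72.2595

72.26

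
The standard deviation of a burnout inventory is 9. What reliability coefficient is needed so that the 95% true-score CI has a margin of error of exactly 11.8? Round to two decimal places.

0.55

SEM needed = half-width / z = 11.8/1.96 ≈ 6.0204
r = 1 − (SEM / SD)² = 1 − (6.0204 / 9)² ≈ 1 − 0.4475 ≈ 0.5525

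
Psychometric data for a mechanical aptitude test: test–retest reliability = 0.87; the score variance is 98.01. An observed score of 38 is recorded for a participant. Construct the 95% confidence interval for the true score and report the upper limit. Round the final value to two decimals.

SD = √98.01 = 9.9000
SEM = 9.9000*√(1 − 0.8700) ≈ 3.5695
1.96 * SEM ≈ 6.9962
Upper limit = 38 + 6.9962 ≈ 44.9962

45.00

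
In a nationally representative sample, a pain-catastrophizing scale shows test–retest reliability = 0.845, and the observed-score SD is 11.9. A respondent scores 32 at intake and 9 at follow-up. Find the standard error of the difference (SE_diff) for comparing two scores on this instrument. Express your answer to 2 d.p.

6.63

SEM = 11.9000 × √(1 − 0.8450) = 11.9000 × √0.1550 ≃ 11.9000 × 0.3937 ≃ 4.6850
SE_diff = SEM × √2 ≃ 4.6850 × 1.4142 ≃ 6.6256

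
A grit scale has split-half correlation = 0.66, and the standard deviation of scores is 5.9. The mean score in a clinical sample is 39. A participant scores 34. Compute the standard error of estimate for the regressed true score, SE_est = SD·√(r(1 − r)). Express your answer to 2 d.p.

2.38

r_full = 2·0.66 / (1 + 0.66) ≈ 0.795
SE_est = SD * √(r(1 − r)) = 5.900 * √0.163 ≈ 5.900 * 0.404 ≈ 2.381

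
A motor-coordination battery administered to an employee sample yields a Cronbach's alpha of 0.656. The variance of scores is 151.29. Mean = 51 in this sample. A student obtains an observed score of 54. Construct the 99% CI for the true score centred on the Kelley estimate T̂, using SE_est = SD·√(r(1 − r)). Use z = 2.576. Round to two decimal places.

[37.92, 68.02]

SD = √151.29 = 12.300
T̂ = 0.656(54) + 0.344(51) ≈ 52.968
SE_est = 12.300·√[r(1 − r)] ≈ 5.843
CI = 52.968 ± 2.576 × 5.843 → [37.916, 68.020]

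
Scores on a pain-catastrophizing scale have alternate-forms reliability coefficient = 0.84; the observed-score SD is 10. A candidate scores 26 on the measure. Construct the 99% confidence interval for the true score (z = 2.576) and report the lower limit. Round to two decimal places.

The standard error of measurement is 10.00000*√(1 − 0.84000) ≈ 10.00000*0.40000 ≈ 4.00000.
Half-width = 2.576*4.00000 ≈ 10.30400
Lower bound: 26 − 10.30400 = 15.69600

15.70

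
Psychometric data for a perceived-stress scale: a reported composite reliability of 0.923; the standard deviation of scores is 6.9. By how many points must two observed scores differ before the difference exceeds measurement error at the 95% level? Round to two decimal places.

SEM = 6.9000·√(1 − 0.9230) ≈ 1.9147
SE_diff = SEM · √2 ≈ 1.9147 · 1.4142 ≈ 2.7078
Smallest detectable difference = 1.96·2.7078 ≈ 5.3072

5.31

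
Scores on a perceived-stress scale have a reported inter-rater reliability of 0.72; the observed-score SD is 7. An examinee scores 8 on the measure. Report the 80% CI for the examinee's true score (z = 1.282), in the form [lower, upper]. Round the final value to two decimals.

[3.25, 12.75]

SEM = 7.000 · √(1 − 0.720) = 7.000 · √0.280 ≃ 7.000 · 0.529 ≃ 3.704
Margin = 1.282 · 3.704 ≃ 4.749
Interval: (3.251, 12.749)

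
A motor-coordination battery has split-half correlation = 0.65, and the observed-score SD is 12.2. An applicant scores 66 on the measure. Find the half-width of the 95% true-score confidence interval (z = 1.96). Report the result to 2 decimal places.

Full-length reliability (Spearman-Brown) = 2(0.65)/(1+0.65) ≈ 0.78788
SEM = 12.20000·√(1 − 0.78788) ≈ 5.61891
Half-width = 1.96·5.61891 ≈ 11.01306

11.01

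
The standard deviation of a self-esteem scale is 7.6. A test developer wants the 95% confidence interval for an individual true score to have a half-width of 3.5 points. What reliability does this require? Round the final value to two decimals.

0.94

SEM needed = half-width / z = 3.5/1.96 ≈ 1.7857
r = 1 − (SEM / SD)² = 1 − (1.7857 / 7.6)² ≈ 1 − 0.0552 ≈ 0.9448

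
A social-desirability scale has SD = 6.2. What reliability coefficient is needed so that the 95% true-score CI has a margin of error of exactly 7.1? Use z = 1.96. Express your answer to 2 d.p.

0.66

SEM needed = half-width / z = 7.1/1.96 ≈ 3.622
Required reliability = 1 − (SEM/SD)² = 1 − 0.341 ≈ 0.659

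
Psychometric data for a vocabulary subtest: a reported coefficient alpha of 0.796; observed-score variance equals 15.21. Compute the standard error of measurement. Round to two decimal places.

SD = √15.21 = 3.9000
SEM = 3.9000×√(1 − 0.7960) ≈ 1.7615

1.76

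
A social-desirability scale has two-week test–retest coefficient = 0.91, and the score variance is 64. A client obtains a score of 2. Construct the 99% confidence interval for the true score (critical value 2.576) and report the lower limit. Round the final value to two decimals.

-4.18

SD = √64 = 8.000
SEM = 8.000 × √(1 − 0.910) = 8.000 × √0.090 ≃ 8.000 × 0.300 ≃ 2.400
Margin = 2.576 × 2.400 ≃ 6.182
Lower bound: 2 − 6.182 = -4.182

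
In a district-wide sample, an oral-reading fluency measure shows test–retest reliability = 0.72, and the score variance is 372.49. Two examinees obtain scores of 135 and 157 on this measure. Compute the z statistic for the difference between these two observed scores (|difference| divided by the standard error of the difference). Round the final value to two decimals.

SD = √372.49 ≈ 19.300
SEM = 19.300 × √(1 − 0.720) = 19.300 × √0.280 ≈ 19.300 × 0.529 ≈ 10.213
SE_diff = √2 × SEM ≈ 14.443
z = |135 − 157| / 14.443 = 22 / 14.443 ≈ 1.523

1.52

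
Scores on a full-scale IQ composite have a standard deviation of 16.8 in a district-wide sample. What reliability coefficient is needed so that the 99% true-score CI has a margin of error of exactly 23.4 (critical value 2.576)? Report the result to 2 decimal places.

0.71

Required SEM = 23.4 / 2.576 ≈ 9.0839
r = 1 − (9.0839/16.8)² ≈ 1 − 0.2924 ≈ 0.7076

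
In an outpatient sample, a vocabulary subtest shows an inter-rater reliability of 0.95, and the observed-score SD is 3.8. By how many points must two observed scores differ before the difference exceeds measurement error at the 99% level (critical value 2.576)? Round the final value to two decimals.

3.10

SEM = 3.8000·√(1 − 0.9500) ≈ 0.8497
Standard error of the difference = 0.8497·√2 ≈ 1.2017
Minimum reliable difference = 2.576 · SE_diff ≈ 2.576 · 1.2017 ≈ 3.0955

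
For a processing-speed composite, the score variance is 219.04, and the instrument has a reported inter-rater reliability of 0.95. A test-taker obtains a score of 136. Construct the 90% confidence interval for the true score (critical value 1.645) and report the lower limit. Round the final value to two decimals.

σ = 219.04^(1/2) = 14.80000
SEM = 14.80000 * √(1 − 0.95000) = 14.80000 * √0.05000 ≈ 14.80000 * 0.22361 ≈ 3.30938
Margin = 1.645 * 3.30938 ≈ 5.44393
Lower limit = 136 − 5.44393 ≈ 130.55607

130.56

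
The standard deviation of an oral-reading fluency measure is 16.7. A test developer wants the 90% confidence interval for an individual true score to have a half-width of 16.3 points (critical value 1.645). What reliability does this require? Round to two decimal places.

0.65

SEM needed = half-width / z = 16.3/1.645 ≈ 9.909
Required reliability = 1 − (SEM/SD)² = 1 − 0.352 ≈ 0.648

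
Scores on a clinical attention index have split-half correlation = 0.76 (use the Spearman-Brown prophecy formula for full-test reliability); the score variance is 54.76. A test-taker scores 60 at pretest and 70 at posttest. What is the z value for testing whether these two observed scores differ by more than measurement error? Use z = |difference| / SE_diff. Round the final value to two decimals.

SD = √54.76 ≈ 7.4000
r_full = 2·0.76 / (1 + 0.76) ≈ 0.8636
The standard error of measurement is 7.4000*√(1 − 0.8636) ≈ 7.4000*0.3693 ≈ 2.7326.
Standard error of the difference = 2.7326·√2 ≈ 3.8645
z = |60 − 70| / 3.8645 = 10 / 3.8645 ≈ 2.5876

2.59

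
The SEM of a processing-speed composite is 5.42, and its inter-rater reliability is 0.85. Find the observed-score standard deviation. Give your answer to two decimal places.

13.99

SD = SEM / √(1 − r) = 5.42 / √0.15000 ≈ 5.42 / 0.38730 ≈ 13.99438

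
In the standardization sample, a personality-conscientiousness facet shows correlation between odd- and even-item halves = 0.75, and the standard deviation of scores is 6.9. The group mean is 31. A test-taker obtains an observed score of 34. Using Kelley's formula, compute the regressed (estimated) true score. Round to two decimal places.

33.57

Full-length reliability (Spearman-Brown) = 2(0.75)/(1+0.75) ≃ 0.857
Estimated true score = 0.857×34 + (1 − 0.857)×31 ≃ 33.571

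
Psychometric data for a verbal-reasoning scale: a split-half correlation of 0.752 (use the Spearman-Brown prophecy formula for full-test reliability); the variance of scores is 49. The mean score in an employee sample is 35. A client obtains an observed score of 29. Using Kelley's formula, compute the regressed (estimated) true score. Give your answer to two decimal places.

Spearman-Brown: r = 2(0.752) / (1 + 0.752) = 1.504 / 1.752 ≈ 0.858
T̂ = r·X + (1 − r)·M = 0.858*29 + 0.142*35 ≈ 24.895 + 4.954 ≈ 29.849

29.85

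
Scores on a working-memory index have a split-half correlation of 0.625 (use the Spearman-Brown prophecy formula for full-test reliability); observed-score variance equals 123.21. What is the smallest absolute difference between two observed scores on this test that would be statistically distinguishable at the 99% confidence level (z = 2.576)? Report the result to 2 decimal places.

19.43

SD = √123.21 = 11.100
Full-length reliability (Spearman-Brown) = 2(0.625)/(1+0.625) ≈ 0.769
SEM = 11.100 × √(1 − 0.769) = 11.100 × √0.231 ≈ 11.100 × 0.480 ≈ 5.332
SE_diff = SEM × √2 ≈ 5.332 × 1.414 ≈ 7.541
Minimum reliable difference = 2.576 × SE_diff ≈ 2.576 × 7.541 ≈ 19.426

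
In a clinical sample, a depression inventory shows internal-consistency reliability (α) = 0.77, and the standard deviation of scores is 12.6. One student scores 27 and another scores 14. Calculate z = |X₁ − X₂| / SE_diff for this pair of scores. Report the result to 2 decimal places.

SEM = 12.600 · √(1 − 0.770) = 12.600 · √0.230 ≈ 12.600 · 0.480 ≈ 6.043
SE_diff = √2 · SEM ≈ 8.546
z = |27 − 14| / 8.546 = 13 / 8.546 ≈ 1.521

1.52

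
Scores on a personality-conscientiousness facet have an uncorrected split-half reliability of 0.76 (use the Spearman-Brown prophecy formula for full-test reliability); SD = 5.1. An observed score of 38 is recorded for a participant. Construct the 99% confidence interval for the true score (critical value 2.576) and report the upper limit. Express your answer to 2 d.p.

r_full = 2·0.76 / (1 + 0.76) ≃ 0.864
SEM = 5.100 * √(1 − 0.864) = 5.100 * √0.136 ≃ 5.100 * 0.369 ≃ 1.883
Half-width = 2.576*1.883 ≃ 4.851
Upper bound: 38 + 4.851 = 42.851

42.85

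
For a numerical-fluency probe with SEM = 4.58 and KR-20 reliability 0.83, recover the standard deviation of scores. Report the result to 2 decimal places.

σ = SEM·(1 − r)^(−1/2) ≈ 4.58×2.42536 ≈ 11.10813

11.11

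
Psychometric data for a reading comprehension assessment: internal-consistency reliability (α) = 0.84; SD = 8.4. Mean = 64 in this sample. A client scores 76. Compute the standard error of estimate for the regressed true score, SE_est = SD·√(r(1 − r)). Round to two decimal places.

SE_est = SD · √(r(1 − r)) = 8.400 · √0.134 ≈ 8.400 · 0.367 ≈ 3.079

3.08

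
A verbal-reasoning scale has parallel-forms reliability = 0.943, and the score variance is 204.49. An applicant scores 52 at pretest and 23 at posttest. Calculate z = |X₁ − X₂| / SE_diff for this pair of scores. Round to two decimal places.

6.01

SD = √204.49 ≈ 14.300
SEM = 14.300×√(1 − 0.943) ≈ 3.414
SE_diff = SEM × √2 ≈ 3.414 × 1.414 ≈ 4.828
z = 29 / 4.828 ≈ 6.006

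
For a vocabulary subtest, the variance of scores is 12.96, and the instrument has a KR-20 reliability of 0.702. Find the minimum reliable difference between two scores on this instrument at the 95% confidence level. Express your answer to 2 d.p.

5.45

SD = √12.96 ≈ 3.6000
SEM = 3.6000×√(1 − 0.7020) ≈ 1.9652
SE_diff = SEM × √2 ≈ 1.9652 × 1.4142 ≈ 2.7792
Minimum reliable difference = 1.96 × SE_diff ≈ 1.96 × 2.7792 ≈ 5.4473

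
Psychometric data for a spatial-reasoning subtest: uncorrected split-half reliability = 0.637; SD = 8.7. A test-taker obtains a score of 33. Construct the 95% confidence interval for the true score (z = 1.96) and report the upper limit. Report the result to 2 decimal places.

41.03

Full-length reliability (Spearman-Brown) = 2(0.637)/(1+0.637) ≈ 0.7783
SEM = 8.7000×√(1 − 0.7783) ≈ 4.0968
Margin = 1.96 × 4.0968 ≈ 8.0298
Upper bound: 33 + 8.0298 = 41.0298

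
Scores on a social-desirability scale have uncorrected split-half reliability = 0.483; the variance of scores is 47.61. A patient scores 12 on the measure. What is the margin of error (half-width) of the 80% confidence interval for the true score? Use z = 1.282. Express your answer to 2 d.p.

σ = 47.61^(1/2) = 6.900
Full-length reliability (Spearman-Brown) = 2(0.483)/(1+0.483) ≈ 0.651
SEM = 6.900 × √(1 − 0.651) = 6.900 × √0.349 ≈ 6.900 × 0.590 ≈ 4.074
Half-width = 1.282×4.074 ≈ 5.223

5.22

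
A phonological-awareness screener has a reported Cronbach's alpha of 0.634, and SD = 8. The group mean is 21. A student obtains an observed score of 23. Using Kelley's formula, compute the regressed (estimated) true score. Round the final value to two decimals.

T̂ = r·X + (1 − r)·M = 0.6340×23 + 0.3660×21 = 14.5820 + 7.6860 ≈ 22.2680

22.27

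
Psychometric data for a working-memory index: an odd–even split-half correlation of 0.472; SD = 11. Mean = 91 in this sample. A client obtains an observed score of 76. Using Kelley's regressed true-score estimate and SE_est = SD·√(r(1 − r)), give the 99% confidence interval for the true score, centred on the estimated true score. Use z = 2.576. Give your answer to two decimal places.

[67.79, 94.97]

Spearman-Brown: r = 2(0.472) / (1 + 0.472) = 0.9440 / 1.4720 ≃ 0.6413
Estimated true score = 0.6413·76 + (1 − 0.6413)·91 ≃ 81.3804
SE_est = SD · √(r(1 − r)) = 11.0000 · √0.2300 ≃ 11.0000 · 0.4796 ≃ 5.2758
CI = 81.3804 ± 2.576 · 5.2758 → [67.7900, 94.9709]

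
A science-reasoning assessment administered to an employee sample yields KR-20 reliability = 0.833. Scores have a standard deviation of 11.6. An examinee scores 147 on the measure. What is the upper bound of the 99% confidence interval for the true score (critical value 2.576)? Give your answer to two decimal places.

159.21

SEM = 11.6000×√(1 − 0.8330) ≃ 4.7404
2.576 × SEM ≃ 12.2113
Upper limit = 147 + 12.2113 ≃ 159.2113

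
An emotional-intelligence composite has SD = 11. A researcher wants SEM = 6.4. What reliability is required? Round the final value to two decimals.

r = 1 − (SEM / SD)² = 1 − (6.400 / 11)² ≈ 1 − 0.339 ≈ 0.661

0.66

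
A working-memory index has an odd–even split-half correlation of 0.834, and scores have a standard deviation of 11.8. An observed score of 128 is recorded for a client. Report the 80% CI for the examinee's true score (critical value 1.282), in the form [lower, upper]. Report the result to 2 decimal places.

Spearman-Brown: r = 2(0.834) / (1 + 0.834) = 1.668 / 1.834 ≈ 0.909
SEM = 11.800×√(1 − 0.909) ≈ 3.550
Margin = 1.282 × 3.550 ≈ 4.551
80% CI: 128 ± 4.551 = [123.449, 132.551]

[123.45, 132.55]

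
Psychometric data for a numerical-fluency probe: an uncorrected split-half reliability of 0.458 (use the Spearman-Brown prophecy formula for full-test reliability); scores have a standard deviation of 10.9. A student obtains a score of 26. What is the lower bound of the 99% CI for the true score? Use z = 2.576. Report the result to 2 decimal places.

r_full = 2·0.458 / (1 + 0.458) ≈ 0.628
The standard error of measurement is 10.900·√(1 − 0.628) ≈ 10.900·0.610 ≈ 6.646.
Margin = 2.576 · 6.646 ≈ 17.120
Lower bound: 26 − 17.120 = 8.880

8.88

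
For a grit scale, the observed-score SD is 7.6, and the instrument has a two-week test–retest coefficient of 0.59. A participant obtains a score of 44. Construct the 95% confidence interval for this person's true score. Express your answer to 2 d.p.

[34.46, 53.54]

SEM = 7.6000×√(1 − 0.5900) ≈ 4.8664
1.96 × SEM ≈ 9.5381
CI = 44 ± 9.5381 → [34.4619, 53.5381]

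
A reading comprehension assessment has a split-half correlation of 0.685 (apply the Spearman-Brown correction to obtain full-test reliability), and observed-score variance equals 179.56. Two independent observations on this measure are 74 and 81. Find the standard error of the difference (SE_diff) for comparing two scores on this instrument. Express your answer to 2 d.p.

8.19

SD = √179.56 = 13.4000
Full-length reliability (Spearman-Brown) = 2(0.685)/(1+0.685) ≈ 0.8131
SEM = 13.4000*√(1 − 0.8131) ≈ 5.7938
Standard error of the difference = 5.7938·√2 ≈ 8.1936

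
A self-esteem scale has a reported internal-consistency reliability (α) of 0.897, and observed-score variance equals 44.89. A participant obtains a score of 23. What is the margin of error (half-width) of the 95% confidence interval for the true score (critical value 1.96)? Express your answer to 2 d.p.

σ = 44.89^(1/2) = 6.7000
The standard error of measurement is 6.7000·√(1 − 0.8970) ≈ 6.7000·0.3209 ≈ 2.1503.
Margin = 1.96 · 2.1503 ≈ 4.2145

4.21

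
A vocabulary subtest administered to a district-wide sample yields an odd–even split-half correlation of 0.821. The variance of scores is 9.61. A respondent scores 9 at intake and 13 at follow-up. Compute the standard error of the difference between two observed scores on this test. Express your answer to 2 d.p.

SD = √9.61 = 3.10000
r_full = 2·0.821 / (1 + 0.821) ≃ 0.90170
The standard error of measurement is 3.10000·√(1 − 0.90170) ≃ 3.10000·0.31352 ≃ 0.97193.
Standard error of the difference = 0.97193·√2 ≃ 1.37451

1.37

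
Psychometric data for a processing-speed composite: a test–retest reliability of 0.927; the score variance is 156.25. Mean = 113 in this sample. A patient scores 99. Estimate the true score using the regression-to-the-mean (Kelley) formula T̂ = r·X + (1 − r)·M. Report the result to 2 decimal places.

T̂ = r·X + (1 − r)·M = 0.92700·99 + 0.07300·113 = 91.77300 + 8.24900 ≈ 100.02200

100.02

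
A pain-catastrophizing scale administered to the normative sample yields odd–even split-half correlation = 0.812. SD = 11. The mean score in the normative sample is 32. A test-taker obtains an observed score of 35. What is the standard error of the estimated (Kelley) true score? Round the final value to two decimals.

3.35

Full-length reliability (Spearman-Brown) = 2(0.812)/(1+0.812) ≈ 0.8962
SE_est = SD × √(r(1 − r)) = 11.0000 × √0.0930 ≈ 11.0000 × 0.3049 ≈ 3.3543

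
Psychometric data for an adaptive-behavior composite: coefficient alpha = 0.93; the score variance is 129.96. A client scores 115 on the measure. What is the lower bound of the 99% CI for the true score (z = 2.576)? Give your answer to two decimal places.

107.23

SD = √129.96 = 11.4000
SEM = 11.4000 × √(1 − 0.9300) = 11.4000 × √0.0700 ≃ 11.4000 × 0.2646 ≃ 3.0162
2.576 × SEM ≃ 7.7696
Lower bound: 115 − 7.7696 = 107.2304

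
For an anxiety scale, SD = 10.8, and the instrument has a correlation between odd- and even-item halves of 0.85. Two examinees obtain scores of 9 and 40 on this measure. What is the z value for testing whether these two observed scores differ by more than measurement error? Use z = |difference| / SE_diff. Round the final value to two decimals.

7.13

Full-length reliability (Spearman-Brown) = 2(0.85)/(1+0.85) ≈ 0.919
SEM = 10.800 · √(1 − 0.919) = 10.800 · √0.081 ≈ 10.800 · 0.285 ≈ 3.075
SE_diff = √2 · SEM ≈ 4.349
z = 31 / 4.349 ≈ 7.128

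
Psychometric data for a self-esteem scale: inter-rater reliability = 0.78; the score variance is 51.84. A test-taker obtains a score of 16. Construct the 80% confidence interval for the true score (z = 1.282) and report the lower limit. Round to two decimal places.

SD = √51.84 = 7.200
SEM = 7.200 × √(1 − 0.780) = 7.200 × √0.220 ≈ 7.200 × 0.469 ≈ 3.377
1.282 × SEM ≈ 4.329
Lower bound: 16 − 4.329 = 11.671

11.67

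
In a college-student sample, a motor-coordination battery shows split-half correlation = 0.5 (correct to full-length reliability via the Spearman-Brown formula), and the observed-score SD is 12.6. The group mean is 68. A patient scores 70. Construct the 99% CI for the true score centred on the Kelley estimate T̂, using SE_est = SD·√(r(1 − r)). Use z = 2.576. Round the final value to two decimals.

Full-length reliability (Spearman-Brown) = 2(0.5)/(1+0.5) ≈ 0.6667
T̂ = 0.6667(70) + 0.3333(68) ≈ 69.3333
SE_est = 12.6000·√(0.6667·0.3333) ≈ 5.9397
CI = 69.3333 ± 2.576 · 5.9397 → [54.0327, 84.6340]

[54.03, 84.63]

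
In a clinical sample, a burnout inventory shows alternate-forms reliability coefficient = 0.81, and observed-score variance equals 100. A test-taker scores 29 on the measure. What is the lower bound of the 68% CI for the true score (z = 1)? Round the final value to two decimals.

24.64

SD = √100 ≈ 10.000
SEM = 10.000·√(1 − 0.810) ≈ 4.359
Half-width = 1·4.359 ≈ 4.359
Lower limit = 29 − 4.359 ≈ 24.641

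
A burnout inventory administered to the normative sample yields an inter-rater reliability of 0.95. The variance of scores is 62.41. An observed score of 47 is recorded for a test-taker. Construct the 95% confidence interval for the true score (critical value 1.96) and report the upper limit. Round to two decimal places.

SD = √62.41 ≈ 7.900
SEM = 7.900*√(1 − 0.950) ≈ 1.766
1.96 * SEM ≈ 3.462
Upper bound: 47 + 3.462 = 50.462

50.46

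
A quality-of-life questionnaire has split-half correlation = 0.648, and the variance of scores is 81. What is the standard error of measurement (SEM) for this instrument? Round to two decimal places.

SD = √81 = 9.0000
r_full = 2·0.648 / (1 + 0.648) ≈ 0.7864
SEM = 9.0000*√(1 − 0.7864) ≈ 4.1594

4.16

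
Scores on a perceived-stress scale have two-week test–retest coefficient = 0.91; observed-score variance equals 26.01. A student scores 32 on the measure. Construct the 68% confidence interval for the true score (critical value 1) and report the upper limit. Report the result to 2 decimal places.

33.53

SD = √26.01 ≈ 5.1000
SEM = 5.1000 * √(1 − 0.9100) = 5.1000 * √0.0900 ≈ 5.1000 * 0.3000 ≈ 1.5300
Margin = 1 * 1.5300 ≈ 1.5300
Upper bound: 32 + 1.5300 = 33.5300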